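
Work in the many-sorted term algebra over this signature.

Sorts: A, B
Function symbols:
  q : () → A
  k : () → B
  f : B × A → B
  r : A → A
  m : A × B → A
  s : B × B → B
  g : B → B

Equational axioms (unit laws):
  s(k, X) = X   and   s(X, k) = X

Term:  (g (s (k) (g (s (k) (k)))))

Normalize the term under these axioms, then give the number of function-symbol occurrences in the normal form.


1. (g (s (k) (g (s (k) (k)))))  →  (g (g (s (k) (k))))
2. (g (g (s (k) (k))))  →  (g (g (k)))
normal form: (g (g (k)))

size = 3


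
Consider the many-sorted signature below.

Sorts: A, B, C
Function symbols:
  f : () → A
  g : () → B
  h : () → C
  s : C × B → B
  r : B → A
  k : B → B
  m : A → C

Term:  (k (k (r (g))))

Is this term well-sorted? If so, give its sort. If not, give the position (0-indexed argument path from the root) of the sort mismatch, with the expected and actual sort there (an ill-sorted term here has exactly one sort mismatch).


ill-sorted at position [0, 0]: expected B, got A

      (g) : B
    (r (g)) : A
  (k (r (g))) : ✗ arg 0 at [0, 0] has sort A, expected B


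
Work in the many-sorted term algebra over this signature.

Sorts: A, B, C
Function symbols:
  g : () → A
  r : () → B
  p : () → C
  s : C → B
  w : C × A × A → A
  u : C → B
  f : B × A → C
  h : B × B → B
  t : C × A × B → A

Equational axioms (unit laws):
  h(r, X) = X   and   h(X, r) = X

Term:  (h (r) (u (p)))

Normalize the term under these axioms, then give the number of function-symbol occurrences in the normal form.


1. (h (r) (u (p)))  →  (u (p))
normal form: (u (p))

size = 2


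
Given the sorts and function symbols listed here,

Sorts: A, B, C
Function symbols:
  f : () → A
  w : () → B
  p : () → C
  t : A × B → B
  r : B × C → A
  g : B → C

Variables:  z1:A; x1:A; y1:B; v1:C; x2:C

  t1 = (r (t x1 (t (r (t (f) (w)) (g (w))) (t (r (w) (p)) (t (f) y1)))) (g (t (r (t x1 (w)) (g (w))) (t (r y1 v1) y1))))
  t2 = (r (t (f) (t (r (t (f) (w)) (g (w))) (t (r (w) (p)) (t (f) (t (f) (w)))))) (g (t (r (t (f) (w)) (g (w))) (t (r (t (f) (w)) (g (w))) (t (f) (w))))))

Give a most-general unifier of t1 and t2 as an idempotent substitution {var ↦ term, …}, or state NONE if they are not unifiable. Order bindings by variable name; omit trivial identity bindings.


{v1 ↦ (g (w)), x1 ↦ (f), y1 ↦ (t (f) (w))}


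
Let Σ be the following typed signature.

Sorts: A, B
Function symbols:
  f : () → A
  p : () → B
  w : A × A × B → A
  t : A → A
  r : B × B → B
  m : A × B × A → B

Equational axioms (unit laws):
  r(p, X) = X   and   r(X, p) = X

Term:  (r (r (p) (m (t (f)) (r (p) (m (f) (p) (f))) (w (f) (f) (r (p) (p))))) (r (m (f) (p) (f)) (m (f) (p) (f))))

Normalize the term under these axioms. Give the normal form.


normal form = (r (m (t (f)) (m (f) (p) (f)) (w (f) (f) (p))) (r (m (f) (p) (f)) (m (f) (p) (f))))

1. (r (r (p) (m (t (f)) (r (p) (m (f) (p) (f))) (w (f) (f) (r (p) (p))))) (r (m (f) (p) (f)) (m (f) (p) (f))))  →  (r (m (t (f)) (r (p) (m (f) (p) (f))) (w (f) (f) (r (p) (p)))) (r (m (f) (p) (f)) (m (f) (p) (f))))
2. (r (m (t (f)) (r (p) (m (f) (p) (f))) (w (f) (f) (r (p) (p)))) (r (m (f) (p) (f)) (m (f) (p) (f))))  →  (r (m (t (f)) (m (f) (p) (f)) (w (f) (f) (r (p) (p)))) (r (m (f) (p) (f)) (m (f) (p) (f))))
3. (r (m (t (f)) (m (f) (p) (f)) (w (f) (f) (r (p) (p)))) (r (m (f) (p) (f)) (m (f) (p) (f))))  →  (r (m (t (f)) (m (f) (p) (f)) (w (f) (f) (p))) (r (m (f) (p) (f)) (m (f) (p) (f))))


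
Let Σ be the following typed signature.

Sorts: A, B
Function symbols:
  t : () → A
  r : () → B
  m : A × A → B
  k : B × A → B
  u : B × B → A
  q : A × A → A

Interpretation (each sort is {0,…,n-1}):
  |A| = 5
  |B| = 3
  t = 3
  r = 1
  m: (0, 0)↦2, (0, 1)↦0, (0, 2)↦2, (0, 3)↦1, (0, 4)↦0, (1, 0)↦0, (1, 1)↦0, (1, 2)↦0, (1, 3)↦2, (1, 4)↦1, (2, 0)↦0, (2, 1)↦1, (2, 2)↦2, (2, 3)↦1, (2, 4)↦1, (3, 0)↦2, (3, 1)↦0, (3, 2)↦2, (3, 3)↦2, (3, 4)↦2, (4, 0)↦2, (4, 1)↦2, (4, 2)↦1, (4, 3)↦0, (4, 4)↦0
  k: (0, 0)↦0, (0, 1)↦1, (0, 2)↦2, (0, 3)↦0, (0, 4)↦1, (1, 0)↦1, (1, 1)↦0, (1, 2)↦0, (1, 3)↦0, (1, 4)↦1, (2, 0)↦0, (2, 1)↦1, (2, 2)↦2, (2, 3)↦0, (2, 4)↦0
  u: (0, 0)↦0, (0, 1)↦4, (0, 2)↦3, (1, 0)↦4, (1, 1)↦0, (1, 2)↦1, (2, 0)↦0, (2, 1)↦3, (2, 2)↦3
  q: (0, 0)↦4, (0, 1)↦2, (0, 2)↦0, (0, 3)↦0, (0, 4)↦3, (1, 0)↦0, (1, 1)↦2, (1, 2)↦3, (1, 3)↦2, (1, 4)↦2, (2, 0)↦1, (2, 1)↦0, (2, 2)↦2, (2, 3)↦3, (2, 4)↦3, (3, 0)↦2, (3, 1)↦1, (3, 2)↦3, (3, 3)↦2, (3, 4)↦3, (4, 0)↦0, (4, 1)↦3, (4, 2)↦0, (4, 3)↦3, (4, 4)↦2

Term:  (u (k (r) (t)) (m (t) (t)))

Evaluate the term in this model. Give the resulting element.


value = 3

  r = 1
  t = 3
  (k (r) (t)) = k(1, 3) = 0
  t = 3
  t = 3
  (m (t) (t)) = m(3, 3) = 2
  (u (k (r) (t)) (m (t) (t))) = u(0, 2) = 3


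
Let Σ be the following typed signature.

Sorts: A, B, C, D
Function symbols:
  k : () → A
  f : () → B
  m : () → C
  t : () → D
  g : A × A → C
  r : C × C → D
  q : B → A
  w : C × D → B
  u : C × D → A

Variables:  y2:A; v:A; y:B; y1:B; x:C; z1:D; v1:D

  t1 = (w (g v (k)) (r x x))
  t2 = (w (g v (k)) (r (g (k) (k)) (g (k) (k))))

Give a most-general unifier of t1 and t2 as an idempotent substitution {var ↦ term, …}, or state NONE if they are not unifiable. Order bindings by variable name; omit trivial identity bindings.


{x ↦ (g (k) (k))}


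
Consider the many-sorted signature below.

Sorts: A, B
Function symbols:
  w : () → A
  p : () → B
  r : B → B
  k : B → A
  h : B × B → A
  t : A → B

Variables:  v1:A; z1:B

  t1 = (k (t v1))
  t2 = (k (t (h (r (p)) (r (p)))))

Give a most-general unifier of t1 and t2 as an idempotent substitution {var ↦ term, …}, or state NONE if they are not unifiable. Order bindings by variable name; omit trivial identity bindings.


{v1 ↦ (h (r (p)) (r (p)))}


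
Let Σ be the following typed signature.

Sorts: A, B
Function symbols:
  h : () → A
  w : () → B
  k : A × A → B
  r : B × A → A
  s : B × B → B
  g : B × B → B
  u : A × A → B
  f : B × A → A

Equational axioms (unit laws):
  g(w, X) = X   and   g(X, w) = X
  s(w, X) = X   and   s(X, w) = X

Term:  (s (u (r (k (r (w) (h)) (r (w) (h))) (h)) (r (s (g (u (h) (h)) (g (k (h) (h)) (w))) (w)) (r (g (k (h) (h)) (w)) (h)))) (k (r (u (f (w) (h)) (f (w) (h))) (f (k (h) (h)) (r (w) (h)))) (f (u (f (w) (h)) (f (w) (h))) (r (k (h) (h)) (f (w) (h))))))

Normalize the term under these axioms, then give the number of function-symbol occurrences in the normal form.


1. (s (u (r (k (r (w) (h)) (r (w) (h))) (h)) (r (s (g (u (h) (h)) (g (k (h) (h)) (w))) (w)) (r (g (k (h) (h)) (w)) (h)))) (k (r (u (f (w) (h)) (f (w) (h))) (f (k (h) (h)) (r (w) (h)))) (f (u (f (w) (h)) (f (w) (h))) (r (k (h) (h)) (f (w) (h))))))  →  (s (u (r (k (r (w) (h)) (r (w) (h))) (h)) (r (g (u (h) (h)) (g (k (h) (h)) (w))) (r (g (k (h) (h)) (w)) (h)))) (k (r (u (f (w) (h)) (f (w) (h))) (f (k (h) (h)) (r (w) (h)))) (f (u (f (w) (h)) (f (w) (h))) (r (k (h) (h)) (f (w) (h))))))
2. (s (u (r (k (r (w) (h)) (r (w) (h))) (h)) (r (g (u (h) (h)) (g (k (h) (h)) (w))) (r (g (k (h) (h)) (w)) (h)))) (k (r (u (f (w) (h)) (f (w) (h))) (f (k (h) (h)) (r (w) (h)))) (f (u (f (w) (h)) (f (w) (h))) (r (k (h) (h)) (f (w) (h))))))  →  (s (u (r (k (r (w) (h)) (r (w) (h))) (h)) (r (g (u (h) (h)) (k (h) (h))) (r (g (k (h) (h)) (w)) (h)))) (k (r (u (f (w) (h)) (f (w) (h))) (f (k (h) (h)) (r (w) (h)))) (f (u (f (w) (h)) (f (w) (h))) (r (k (h) (h)) (f (w) (h))))))
3. (s (u (r (k (r (w) (h)) (r (w) (h))) (h)) (r (g (u (h) (h)) (k (h) (h))) (r (g (k (h) (h)) (w)) (h)))) (k (r (u (f (w) (h)) (f (w) (h))) (f (k (h) (h)) (r (w) (h)))) (f (u (f (w) (h)) (f (w) (h))) (r (k (h) (h)) (f (w) (h))))))  →  (s (u (r (k (r (w) (h)) (r (w) (h))) (h)) (r (g (u (h) (h)) (k (h) (h))) (r (k (h) (h)) (h)))) (k (r (u (f (w) (h)) (f (w) (h))) (f (k (h) (h)) (r (w) (h)))) (f (u (f (w) (h)) (f (w) (h))) (r (k (h) (h)) (f (w) (h))))))
normal form: (s (u (r (k (r (w) (h)) (r (w) (h))) (h)) (r (g (u (h) (h)) (k (h) (h))) (r (k (h) (h)) (h)))) (k (r (u (f (w) (h)) (f (w) (h))) (f (k (h) (h)) (r (w) (h)))) (f (u (f (w) (h)) (f (w) (h))) (r (k (h) (h)) (f (w) (h))))))

size = 55


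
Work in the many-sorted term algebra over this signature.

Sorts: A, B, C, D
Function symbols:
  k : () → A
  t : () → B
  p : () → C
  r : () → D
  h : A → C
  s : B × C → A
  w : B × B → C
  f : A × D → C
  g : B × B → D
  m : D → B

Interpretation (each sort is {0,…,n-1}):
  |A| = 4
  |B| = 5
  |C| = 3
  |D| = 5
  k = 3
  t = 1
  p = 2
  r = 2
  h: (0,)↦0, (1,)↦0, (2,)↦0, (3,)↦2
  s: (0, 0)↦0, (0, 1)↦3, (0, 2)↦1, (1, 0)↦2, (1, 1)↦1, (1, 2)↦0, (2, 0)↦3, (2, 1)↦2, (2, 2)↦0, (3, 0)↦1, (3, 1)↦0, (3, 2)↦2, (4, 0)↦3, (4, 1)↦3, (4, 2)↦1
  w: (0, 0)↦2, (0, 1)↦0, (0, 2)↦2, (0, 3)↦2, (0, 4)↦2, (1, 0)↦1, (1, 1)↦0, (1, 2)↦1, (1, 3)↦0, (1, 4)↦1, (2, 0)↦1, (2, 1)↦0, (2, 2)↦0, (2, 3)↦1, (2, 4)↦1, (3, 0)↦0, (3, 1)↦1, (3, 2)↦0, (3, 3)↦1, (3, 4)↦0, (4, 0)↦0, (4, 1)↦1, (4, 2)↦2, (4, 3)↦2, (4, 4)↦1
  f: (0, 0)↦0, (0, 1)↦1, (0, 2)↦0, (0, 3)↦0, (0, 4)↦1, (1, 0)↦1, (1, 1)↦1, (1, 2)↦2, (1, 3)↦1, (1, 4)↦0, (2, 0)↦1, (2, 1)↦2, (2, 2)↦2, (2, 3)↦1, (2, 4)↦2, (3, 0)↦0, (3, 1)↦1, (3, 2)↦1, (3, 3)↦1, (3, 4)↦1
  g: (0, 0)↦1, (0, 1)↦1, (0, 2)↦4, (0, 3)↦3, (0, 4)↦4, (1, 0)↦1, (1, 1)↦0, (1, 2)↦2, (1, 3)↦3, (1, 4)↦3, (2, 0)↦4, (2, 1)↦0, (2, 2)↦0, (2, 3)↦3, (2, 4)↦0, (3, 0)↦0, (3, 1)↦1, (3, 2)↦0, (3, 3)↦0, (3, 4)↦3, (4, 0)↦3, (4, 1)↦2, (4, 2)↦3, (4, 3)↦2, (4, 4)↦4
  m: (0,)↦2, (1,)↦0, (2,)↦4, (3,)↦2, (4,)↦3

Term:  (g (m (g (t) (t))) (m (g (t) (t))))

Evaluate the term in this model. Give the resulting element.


  t = 1
  t = 1
  (g (t) (t)) = g(1, 1) = 0
  (m (g (t) (t))) = m(0,) = 2
  t = 1
  t = 1
  (g (t) (t)) = g(1, 1) = 0
  (m (g (t) (t))) = m(0,) = 2
  (g (m (g (t) (t))) (m (g (t) (t)))) = g(2, 2) = 0

value = 0


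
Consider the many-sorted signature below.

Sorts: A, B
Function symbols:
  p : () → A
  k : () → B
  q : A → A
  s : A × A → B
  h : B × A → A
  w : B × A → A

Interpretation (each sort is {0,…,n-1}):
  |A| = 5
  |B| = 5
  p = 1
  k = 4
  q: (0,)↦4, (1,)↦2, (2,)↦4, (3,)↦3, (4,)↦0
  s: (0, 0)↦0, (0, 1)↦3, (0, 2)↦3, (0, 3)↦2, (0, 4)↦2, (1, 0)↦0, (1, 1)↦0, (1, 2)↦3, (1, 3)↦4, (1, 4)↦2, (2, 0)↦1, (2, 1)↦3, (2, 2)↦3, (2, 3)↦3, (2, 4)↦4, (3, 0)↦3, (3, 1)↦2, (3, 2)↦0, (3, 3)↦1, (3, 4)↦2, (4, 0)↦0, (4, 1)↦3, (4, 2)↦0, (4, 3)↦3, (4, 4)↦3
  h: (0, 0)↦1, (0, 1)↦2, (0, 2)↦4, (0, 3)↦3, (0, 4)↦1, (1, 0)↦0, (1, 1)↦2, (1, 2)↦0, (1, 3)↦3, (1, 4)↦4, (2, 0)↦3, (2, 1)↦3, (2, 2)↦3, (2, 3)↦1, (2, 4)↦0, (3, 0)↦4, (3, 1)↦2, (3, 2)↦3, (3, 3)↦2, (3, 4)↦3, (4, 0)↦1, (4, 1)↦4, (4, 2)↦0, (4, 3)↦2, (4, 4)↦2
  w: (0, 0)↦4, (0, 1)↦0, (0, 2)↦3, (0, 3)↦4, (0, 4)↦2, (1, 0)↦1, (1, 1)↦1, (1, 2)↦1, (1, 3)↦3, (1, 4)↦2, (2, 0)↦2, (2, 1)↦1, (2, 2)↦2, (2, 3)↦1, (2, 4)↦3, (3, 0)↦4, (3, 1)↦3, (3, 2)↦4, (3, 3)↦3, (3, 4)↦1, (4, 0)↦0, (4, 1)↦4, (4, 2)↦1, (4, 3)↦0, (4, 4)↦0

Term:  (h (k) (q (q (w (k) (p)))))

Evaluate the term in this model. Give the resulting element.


value = 2

  k = 4
  k = 4
  p = 1
  (w (k) (p)) = w(4, 1) = 4
  (q (w (k) (p))) = q(4,) = 0
  (q (q (w (k) (p)))) = q(0,) = 4
  (h (k) (q (q (w (k) (p))))) = h(4, 4) = 2


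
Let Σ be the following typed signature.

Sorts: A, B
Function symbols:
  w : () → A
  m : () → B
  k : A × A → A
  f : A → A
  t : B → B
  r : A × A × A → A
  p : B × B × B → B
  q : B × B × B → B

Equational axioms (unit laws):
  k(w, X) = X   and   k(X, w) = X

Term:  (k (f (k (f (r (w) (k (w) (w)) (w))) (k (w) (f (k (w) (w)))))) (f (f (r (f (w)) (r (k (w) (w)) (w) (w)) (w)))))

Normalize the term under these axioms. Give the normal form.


1. (k (f (k (f (r (w) (k (w) (w)) (w))) (k (w) (f (k (w) (w)))))) (f (f (r (f (w)) (r (k (w) (w)) (w) (w)) (w)))))  →  (k (f (k (f (r (w) (w) (w))) (k (w) (f (k (w) (w)))))) (f (f (r (f (w)) (r (k (w) (w)) (w) (w)) (w)))))
2. (k (f (k (f (r (w) (w) (w))) (k (w) (f (k (w) (w)))))) (f (f (r (f (w)) (r (k (w) (w)) (w) (w)) (w)))))  →  (k (f (k (f (r (w) (w) (w))) (f (k (w) (w))))) (f (f (r (f (w)) (r (k (w) (w)) (w) (w)) (w)))))
3. (k (f (k (f (r (w) (w) (w))) (f (k (w) (w))))) (f (f (r (f (w)) (r (k (w) (w)) (w) (w)) (w)))))  →  (k (f (k (f (r (w) (w) (w))) (f (w)))) (f (f (r (f (w)) (r (k (w) (w)) (w) (w)) (w)))))
4. (k (f (k (f (r (w) (w) (w))) (f (w)))) (f (f (r (f (w)) (r (k (w) (w)) (w) (w)) (w)))))  →  (k (f (k (f (r (w) (w) (w))) (f (w)))) (f (f (r (f (w)) (r (w) (w) (w)) (w)))))

normal form = (k (f (k (f (r (w) (w) (w))) (f (w)))) (f (f (r (f (w)) (r (w) (w) (w)) (w)))))


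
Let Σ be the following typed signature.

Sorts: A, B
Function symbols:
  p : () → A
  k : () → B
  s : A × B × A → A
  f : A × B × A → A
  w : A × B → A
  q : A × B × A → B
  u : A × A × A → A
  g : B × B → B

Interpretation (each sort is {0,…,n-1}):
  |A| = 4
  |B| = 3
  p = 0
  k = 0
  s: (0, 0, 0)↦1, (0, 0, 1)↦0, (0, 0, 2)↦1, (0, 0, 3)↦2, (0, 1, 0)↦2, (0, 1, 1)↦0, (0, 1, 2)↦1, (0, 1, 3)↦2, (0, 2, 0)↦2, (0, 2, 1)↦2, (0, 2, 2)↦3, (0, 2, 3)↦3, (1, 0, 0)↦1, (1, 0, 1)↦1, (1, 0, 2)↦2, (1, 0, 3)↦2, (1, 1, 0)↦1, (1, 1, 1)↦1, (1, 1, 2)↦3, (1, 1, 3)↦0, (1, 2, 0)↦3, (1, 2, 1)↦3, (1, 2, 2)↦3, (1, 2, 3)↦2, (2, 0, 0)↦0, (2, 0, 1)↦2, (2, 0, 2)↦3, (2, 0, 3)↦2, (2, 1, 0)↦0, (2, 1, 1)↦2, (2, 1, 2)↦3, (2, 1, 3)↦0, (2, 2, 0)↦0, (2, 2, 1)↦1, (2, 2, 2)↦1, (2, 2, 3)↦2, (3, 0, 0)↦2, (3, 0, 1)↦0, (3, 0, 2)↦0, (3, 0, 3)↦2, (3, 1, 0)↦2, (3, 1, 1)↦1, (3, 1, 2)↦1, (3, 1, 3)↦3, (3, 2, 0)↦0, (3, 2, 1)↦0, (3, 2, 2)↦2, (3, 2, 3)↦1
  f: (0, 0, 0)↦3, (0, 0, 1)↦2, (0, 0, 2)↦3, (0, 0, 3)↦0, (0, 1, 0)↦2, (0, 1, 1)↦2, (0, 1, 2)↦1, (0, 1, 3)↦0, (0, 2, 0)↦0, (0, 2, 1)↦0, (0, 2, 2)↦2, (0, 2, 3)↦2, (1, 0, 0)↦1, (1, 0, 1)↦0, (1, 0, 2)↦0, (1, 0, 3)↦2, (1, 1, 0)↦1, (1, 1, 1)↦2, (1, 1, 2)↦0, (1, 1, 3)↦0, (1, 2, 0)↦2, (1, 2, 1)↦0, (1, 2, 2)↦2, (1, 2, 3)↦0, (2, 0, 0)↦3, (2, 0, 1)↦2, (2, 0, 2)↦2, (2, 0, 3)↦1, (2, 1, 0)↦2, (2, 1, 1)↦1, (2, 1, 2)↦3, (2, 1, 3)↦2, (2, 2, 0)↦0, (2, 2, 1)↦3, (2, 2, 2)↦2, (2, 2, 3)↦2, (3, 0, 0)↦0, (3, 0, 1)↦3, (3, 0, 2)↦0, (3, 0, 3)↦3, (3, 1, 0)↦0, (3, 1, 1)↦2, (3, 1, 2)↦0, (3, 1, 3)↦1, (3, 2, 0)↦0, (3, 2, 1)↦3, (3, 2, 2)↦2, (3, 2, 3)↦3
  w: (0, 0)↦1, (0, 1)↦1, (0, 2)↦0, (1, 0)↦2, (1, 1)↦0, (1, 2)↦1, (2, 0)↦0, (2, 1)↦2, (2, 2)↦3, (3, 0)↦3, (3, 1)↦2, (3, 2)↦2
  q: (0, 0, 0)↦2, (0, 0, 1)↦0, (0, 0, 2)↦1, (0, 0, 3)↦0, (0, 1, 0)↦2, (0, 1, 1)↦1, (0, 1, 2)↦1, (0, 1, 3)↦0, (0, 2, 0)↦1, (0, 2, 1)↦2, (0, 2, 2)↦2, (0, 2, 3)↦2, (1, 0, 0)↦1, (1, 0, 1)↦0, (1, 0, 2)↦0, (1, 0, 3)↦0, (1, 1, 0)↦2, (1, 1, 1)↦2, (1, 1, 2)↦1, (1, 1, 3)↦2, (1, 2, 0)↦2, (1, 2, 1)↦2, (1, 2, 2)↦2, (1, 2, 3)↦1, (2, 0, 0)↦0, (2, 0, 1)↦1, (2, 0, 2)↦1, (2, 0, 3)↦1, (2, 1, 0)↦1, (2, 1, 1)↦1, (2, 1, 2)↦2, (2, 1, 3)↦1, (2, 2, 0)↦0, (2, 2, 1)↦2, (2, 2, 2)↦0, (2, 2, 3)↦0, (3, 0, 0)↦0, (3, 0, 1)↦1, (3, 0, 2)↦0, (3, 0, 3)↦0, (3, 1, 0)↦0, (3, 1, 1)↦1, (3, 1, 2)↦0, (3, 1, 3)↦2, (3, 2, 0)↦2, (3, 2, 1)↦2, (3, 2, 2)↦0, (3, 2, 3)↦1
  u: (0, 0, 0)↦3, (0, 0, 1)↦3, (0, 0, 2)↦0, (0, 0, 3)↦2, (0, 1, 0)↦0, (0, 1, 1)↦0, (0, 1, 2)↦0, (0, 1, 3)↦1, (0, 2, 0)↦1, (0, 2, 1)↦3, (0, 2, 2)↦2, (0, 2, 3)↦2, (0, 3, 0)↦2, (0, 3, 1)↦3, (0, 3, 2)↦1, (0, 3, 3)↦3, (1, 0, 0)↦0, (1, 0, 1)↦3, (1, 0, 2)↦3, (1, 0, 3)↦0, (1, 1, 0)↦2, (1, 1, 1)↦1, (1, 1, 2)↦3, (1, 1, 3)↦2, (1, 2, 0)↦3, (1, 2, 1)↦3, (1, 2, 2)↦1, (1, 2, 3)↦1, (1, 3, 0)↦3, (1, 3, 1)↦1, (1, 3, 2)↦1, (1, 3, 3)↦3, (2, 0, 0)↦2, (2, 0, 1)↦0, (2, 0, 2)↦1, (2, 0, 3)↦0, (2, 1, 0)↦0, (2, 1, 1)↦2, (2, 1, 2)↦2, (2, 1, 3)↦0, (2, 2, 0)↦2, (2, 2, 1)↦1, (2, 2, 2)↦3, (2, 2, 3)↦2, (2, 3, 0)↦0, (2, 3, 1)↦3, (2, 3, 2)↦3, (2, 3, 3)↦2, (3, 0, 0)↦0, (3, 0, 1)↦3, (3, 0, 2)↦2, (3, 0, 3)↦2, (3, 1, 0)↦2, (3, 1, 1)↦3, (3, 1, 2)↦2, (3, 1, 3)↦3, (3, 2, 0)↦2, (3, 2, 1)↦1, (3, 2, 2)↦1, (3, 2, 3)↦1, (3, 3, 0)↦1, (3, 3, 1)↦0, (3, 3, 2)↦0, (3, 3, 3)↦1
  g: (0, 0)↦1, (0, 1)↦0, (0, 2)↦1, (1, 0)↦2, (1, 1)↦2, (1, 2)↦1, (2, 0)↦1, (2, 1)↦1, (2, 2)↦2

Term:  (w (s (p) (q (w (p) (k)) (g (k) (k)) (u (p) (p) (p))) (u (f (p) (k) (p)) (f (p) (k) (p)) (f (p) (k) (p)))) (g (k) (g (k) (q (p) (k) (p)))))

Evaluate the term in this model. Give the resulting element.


value = 0

  p = 0
  p = 0
  k = 0
  (w (p) (k)) = w(0, 0) = 1
  k = 0
  k = 0
  (g (k) (k)) = g(0, 0) = 1
  p = 0
  p = 0
  p = 0
  (u (p) (p) (p)) = u(0, 0, 0) = 3
  (q (w (p) (k)) (g (k) (k)) (u (p) (p) (p))) = q(1, 1, 3) = 2
  p = 0
  k = 0
  p = 0
  (f (p) (k) (p)) = f(0, 0, 0) = 3
  p = 0
  k = 0
  p = 0
  (f (p) (k) (p)) = f(0, 0, 0) = 3
  p = 0
  k = 0
  p = 0
  (f (p) (k) (p)) = f(0, 0, 0) = 3
  (u (f (p) (k) (p)) (f (p) (k) (p)) (f (p) (k) (p))) = u(3, 3, 3) = 1
  (s (p) (q (w (p) (k)) (g (k) (k)) (u (p) (p) (p))) (u (f (p) (k) (p)) (f (p) (k) (p)) (f (p) (k) (p)))) = s(0, 2, 1) = 2
  k = 0
  k = 0
  p = 0
  k = 0
  p = 0
  (q (p) (k) (p)) = q(0, 0, 0) = 2
  (g (k) (q (p) (k) (p))) = g(0, 2) = 1
  (g (k) (g (k) (q (p) (k) (p)))) = g(0, 1) = 0
  (w (s (p) (q (w (p) (k)) (g (k) (k)) (u (p) (p) (p))) (u (f (p) (k) (p)) (f (p) (k) (p)) (f (p) (k) (p)))) (g (k) (g (k) (q (p) (k) (p))))) = w(2, 0) = 0


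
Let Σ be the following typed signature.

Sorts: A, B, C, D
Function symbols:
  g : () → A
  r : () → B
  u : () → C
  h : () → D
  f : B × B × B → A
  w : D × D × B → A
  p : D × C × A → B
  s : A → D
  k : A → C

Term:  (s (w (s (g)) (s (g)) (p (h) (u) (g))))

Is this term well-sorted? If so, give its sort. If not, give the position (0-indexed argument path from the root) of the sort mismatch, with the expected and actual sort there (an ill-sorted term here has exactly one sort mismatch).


      (g) : A
    (s (g)) : D
      (g) : A
    (s (g)) : D
      (h) : D
      (u) : C
      (g) : A
    (p (h) (u) (g)) : B
  (w (s (g)) (s (g)) (p (h) (u) (g))) : A
(s (w (s (g)) (s (g)) (p (h) (u) (g)))) : D

well-sorted; sort = D


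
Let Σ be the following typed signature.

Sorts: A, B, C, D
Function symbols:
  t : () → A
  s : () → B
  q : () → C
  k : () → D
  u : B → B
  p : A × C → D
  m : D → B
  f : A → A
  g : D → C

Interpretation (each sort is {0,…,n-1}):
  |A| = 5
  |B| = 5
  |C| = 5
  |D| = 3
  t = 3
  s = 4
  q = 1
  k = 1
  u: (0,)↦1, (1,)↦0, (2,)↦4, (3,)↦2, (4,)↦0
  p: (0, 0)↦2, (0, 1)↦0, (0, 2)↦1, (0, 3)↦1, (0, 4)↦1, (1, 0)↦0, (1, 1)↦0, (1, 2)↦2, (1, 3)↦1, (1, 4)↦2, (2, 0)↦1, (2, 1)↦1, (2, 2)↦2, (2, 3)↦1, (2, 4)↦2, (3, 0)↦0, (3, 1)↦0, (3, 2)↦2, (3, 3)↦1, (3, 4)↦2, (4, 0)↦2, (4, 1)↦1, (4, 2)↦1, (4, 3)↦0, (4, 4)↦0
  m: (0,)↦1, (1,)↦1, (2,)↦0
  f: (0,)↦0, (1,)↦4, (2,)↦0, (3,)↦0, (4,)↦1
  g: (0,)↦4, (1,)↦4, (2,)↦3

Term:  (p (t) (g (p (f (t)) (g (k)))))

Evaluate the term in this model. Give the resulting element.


value = 2

  t = 3
  t = 3
  (f (t)) = f(3,) = 0
  k = 1
  (g (k)) = g(1,) = 4
  (p (f (t)) (g (k))) = p(0, 4) = 1
  (g (p (f (t)) (g (k)))) = g(1,) = 4
  (p (t) (g (p (f (t)) (g (k))))) = p(3, 4) = 2


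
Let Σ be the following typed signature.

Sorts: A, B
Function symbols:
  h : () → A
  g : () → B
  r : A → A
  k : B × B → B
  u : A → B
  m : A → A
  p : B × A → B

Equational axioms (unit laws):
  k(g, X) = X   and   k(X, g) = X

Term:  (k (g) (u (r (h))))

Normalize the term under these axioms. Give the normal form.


normal form = (u (r (h)))

1. (k (g) (u (r (h))))  →  (u (r (h)))


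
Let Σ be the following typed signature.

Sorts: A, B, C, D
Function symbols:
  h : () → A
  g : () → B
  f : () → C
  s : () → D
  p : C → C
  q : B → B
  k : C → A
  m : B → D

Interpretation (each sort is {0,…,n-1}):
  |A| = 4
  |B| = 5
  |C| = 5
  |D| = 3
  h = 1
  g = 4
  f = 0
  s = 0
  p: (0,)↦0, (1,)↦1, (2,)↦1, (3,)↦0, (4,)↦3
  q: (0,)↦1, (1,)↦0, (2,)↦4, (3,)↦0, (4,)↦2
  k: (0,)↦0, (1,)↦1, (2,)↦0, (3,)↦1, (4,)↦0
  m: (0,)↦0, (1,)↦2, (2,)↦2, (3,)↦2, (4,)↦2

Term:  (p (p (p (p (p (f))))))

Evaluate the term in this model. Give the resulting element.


value = 0

  f = 0
  (p (f)) = p(0,) = 0
  (p (p (f))) = p(0,) = 0
  (p (p (p (f)))) = p(0,) = 0
  (p (p (p (p (f))))) = p(0,) = 0
  (p (p (p (p (p (f)))))) = p(0,) = 0


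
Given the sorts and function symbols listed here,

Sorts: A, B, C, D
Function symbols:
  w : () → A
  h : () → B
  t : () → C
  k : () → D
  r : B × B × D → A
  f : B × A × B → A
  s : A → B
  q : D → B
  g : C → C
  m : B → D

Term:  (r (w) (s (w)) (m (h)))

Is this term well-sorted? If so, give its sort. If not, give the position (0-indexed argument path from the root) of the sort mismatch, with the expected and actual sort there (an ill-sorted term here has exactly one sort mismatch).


ill-sorted at position [0]: expected B, got A

  (w) : A
    (w) : A
  (s (w)) : B
    (h) : B
  (m (h)) : D
(r (w) (s (w)) (m (h))) : ✗ arg 0 at [0] has sort A, expected B


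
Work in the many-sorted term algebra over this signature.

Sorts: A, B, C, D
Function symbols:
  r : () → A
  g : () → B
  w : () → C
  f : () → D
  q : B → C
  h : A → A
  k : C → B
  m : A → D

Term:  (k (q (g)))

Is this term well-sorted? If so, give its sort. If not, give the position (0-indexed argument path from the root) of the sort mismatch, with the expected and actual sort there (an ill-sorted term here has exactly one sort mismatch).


    (g) : B
  (q (g)) : C
(k (q (g))) : B

well-sorted; sort = B


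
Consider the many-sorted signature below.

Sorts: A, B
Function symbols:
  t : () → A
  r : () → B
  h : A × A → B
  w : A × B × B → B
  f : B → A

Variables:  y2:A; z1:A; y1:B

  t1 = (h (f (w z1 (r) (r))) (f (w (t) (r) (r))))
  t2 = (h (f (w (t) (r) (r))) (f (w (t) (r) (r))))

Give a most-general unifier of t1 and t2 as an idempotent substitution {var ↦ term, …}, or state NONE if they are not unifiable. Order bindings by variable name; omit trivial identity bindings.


{z1 ↦ (t)}


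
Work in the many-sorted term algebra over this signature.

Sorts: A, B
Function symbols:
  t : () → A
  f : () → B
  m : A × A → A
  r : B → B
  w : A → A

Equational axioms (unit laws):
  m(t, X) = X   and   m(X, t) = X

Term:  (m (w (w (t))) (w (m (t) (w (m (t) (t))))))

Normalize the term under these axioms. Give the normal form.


normal form = (m (w (w (t))) (w (w (t))))

1. (m (w (w (t))) (w (m (t) (w (m (t) (t))))))  →  (m (w (w (t))) (w (w (m (t) (t)))))
2. (m (w (w (t))) (w (w (m (t) (t)))))  →  (m (w (w (t))) (w (w (t))))


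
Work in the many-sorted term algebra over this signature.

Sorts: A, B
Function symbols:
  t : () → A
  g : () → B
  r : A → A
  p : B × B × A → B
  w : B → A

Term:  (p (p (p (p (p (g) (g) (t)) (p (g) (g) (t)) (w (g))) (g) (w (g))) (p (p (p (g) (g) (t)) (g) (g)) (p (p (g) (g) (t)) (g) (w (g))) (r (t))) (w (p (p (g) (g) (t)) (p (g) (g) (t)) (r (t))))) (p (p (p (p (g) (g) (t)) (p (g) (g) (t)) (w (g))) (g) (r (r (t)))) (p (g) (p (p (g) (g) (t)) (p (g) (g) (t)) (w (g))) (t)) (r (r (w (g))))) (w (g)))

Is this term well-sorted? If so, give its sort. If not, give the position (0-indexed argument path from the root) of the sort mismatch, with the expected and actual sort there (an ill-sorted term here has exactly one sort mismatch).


ill-sorted at position [0, 1, 0, 2]: expected A, got B

          (g) : B
          (g) : B
          (t) : A
        (p (g) (g) (t)) : B
          (g) : B
          (g) : B
          (t) : A
        (p (g) (g) (t)) : B
          (g) : B
        (w (g)) : A
      (p (p (g) (g) (t)) (p (g) (g) (t)) (w (g))) : B
      (g) : B
        (g) : B
      (w (g)) : A
    (p (p (p (g) (g) (t)) (p (g) (g) (t)) (w (g))) (g) (w (g))) : B
          (g) : B
          (g) : B
          (t) : A
        (p (g) (g) (t)) : B
        (g) : B
        (g) : B
      (p (p (g) (g) (t)) (g) (g)) : ✗ arg 2 at [0, 1, 0, 2] has sort B, expected A
          (g) : B
          (g) : B
          (t) : A
        (p (g) (g) (t)) : B
        (g) : B
          (g) : B
        (w (g)) : A
      (p (p (g) (g) (t)) (g) (w (g))) : B
        (t) : A
      (r (t)) : A
          (g) : B
          (g) : B
          (t) : A
        (p (g) (g) (t)) : B
          (g) : B
          (g) : B
          (t) : A
        (p (g) (g) (t)) : B
          (t) : A
        (r (t)) : A
      (p (p (g) (g) (t)) (p (g) (g) (t)) (r (t))) : B
    (w (p (p (g) (g) (t)) (p (g) (g) (t)) (r (t)))) : A
          (g) : B
          (g) : B
          (t) : A
        (p (g) (g) (t)) : B
          (g) : B
          (g) : B
          (t) : A
        (p (g) (g) (t)) : B
          (g) : B
        (w (g)) : A
      (p (p (g) (g) (t)) (p (g) (g) (t)) (w (g))) : B
      (g) : B
          (t) : A
        (r (t)) : A
      (r (r (t))) : A
    (p (p (p (g) (g) (t)) (p (g) (g) (t)) (w (g))) (g) (r (r (t)))) : B
      (g) : B
          (g) : B
          (g) : B
          (t) : A
        (p (g) (g) (t)) : B
          (g) : B
          (g) : B
          (t) : A
        (p (g) (g) (t)) : B
          (g) : B
        (w (g)) : A
      (p (p (g) (g) (t)) (p (g) (g) (t)) (w (g))) : B
      (t) : A
    (p (g) (p (p (g) (g) (t)) (p (g) (g) (t)) (w (g))) (t)) : B
          (g) : B
        (w (g)) : A
      (r (w (g))) : A
    (r (r (w (g)))) : A
  (p (p (p (p (g) (g) (t)) (p (g) (g) (t)) (w (g))) (g) (r (r (t)))) (p (g) (p (p (g) (g) (t)) (p (g) (g) (t)) (w (g))) (t)) (r (r (w (g))))) : B
    (g) : B
  (w (g)) : A


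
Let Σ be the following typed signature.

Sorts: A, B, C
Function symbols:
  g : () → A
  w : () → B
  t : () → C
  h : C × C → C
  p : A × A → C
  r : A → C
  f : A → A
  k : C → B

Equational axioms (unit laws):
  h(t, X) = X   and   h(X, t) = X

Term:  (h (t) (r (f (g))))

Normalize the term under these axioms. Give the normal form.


normal form = (r (f (g)))

1. (h (t) (r (f (g))))  →  (r (f (g)))


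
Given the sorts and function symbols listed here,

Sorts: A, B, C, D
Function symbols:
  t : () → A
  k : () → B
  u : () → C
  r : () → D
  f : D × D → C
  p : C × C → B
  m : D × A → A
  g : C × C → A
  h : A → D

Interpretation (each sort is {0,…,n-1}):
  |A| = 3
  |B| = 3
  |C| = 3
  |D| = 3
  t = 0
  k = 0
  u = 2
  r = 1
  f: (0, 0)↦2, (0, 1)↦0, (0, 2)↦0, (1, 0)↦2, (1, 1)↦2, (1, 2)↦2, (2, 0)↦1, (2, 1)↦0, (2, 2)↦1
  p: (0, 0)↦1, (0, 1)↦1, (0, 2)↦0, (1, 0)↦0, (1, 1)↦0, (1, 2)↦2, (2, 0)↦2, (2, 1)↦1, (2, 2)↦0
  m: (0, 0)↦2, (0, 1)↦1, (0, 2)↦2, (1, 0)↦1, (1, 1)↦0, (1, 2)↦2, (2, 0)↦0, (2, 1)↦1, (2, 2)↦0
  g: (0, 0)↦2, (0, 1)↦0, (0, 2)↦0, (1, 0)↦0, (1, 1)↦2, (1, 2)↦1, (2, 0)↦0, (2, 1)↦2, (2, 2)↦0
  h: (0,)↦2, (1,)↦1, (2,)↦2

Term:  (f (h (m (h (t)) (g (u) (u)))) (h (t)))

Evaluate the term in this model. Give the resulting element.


value = 1

  t = 0
  (h (t)) = h(0,) = 2
  u = 2
  u = 2
  (g (u) (u)) = g(2, 2) = 0
  (m (h (t)) (g (u) (u))) = m(2, 0) = 0
  (h (m (h (t)) (g (u) (u)))) = h(0,) = 2
  t = 0
  (h (t)) = h(0,) = 2
  (f (h (m (h (t)) (g (u) (u)))) (h (t))) = f(2, 2) = 1


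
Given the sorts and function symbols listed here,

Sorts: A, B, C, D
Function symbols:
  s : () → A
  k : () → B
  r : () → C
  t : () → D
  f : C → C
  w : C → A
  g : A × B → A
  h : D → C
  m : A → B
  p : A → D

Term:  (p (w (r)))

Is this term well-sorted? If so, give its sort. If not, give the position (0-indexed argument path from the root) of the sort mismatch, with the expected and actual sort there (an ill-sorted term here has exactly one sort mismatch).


well-sorted; sort = D

    (r) : C
  (w (r)) : A
(p (w (r))) : D


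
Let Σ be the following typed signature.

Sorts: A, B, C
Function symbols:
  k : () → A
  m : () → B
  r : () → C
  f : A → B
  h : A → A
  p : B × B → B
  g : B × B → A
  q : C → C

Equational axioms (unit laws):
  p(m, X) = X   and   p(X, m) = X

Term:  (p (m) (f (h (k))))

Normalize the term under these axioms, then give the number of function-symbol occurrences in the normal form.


size = 3

1. (p (m) (f (h (k))))  →  (f (h (k)))
normal form: (f (h (k)))


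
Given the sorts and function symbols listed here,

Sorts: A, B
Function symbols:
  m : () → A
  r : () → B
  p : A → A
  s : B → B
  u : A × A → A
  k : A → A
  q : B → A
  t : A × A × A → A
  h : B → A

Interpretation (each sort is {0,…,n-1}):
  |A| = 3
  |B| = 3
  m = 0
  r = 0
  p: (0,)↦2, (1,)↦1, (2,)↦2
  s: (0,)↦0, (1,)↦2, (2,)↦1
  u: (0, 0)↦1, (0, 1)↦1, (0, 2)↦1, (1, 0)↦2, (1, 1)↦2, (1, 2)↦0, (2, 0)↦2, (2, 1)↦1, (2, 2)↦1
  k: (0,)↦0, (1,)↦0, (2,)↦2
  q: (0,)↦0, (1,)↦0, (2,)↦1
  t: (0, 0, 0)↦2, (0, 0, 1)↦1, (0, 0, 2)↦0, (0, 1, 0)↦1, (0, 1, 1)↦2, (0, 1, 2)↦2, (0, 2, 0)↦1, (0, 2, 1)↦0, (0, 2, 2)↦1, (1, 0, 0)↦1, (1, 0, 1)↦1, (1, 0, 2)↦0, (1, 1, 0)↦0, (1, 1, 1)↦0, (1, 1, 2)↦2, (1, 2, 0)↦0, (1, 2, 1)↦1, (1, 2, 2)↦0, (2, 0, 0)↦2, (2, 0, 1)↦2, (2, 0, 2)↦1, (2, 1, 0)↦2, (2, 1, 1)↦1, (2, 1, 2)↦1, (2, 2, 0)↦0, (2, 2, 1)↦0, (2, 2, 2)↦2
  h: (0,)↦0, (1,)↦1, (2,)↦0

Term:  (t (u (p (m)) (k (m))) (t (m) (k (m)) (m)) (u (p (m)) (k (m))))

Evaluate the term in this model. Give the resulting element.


value = 2

  m = 0
  (p (m)) = p(0,) = 2
  m = 0
  (k (m)) = k(0,) = 0
  (u (p (m)) (k (m))) = u(2, 0) = 2
  m = 0
  m = 0
  (k (m)) = k(0,) = 0
  m = 0
  (t (m) (k (m)) (m)) = t(0, 0, 0) = 2
  m = 0
  (p (m)) = p(0,) = 2
  m = 0
  (k (m)) = k(0,) = 0
  (u (p (m)) (k (m))) = u(2, 0) = 2
  (t (u (p (m)) (k (m))) (t (m) (k (m)) (m)) (u (p (m)) (k (m)))) = t(2, 2, 2) = 2


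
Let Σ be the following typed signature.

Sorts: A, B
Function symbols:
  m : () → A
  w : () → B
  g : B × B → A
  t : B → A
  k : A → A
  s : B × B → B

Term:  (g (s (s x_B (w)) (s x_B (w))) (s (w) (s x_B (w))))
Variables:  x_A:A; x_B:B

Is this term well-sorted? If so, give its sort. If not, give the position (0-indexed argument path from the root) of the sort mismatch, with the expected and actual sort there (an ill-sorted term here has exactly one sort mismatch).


      x_B : B
      (w) : B
    (s x_B (w)) : B
      x_B : B
      (w) : B
    (s x_B (w)) : B
  (s (s x_B (w)) (s x_B (w))) : B
    (w) : B
      x_B : B
      (w) : B
    (s x_B (w)) : B
  (s (w) (s x_B (w))) : B
(g (s (s x_B (w)) (s x_B (w))) (s (w) (s x_B (w)))) : A

well-sorted; sort = A


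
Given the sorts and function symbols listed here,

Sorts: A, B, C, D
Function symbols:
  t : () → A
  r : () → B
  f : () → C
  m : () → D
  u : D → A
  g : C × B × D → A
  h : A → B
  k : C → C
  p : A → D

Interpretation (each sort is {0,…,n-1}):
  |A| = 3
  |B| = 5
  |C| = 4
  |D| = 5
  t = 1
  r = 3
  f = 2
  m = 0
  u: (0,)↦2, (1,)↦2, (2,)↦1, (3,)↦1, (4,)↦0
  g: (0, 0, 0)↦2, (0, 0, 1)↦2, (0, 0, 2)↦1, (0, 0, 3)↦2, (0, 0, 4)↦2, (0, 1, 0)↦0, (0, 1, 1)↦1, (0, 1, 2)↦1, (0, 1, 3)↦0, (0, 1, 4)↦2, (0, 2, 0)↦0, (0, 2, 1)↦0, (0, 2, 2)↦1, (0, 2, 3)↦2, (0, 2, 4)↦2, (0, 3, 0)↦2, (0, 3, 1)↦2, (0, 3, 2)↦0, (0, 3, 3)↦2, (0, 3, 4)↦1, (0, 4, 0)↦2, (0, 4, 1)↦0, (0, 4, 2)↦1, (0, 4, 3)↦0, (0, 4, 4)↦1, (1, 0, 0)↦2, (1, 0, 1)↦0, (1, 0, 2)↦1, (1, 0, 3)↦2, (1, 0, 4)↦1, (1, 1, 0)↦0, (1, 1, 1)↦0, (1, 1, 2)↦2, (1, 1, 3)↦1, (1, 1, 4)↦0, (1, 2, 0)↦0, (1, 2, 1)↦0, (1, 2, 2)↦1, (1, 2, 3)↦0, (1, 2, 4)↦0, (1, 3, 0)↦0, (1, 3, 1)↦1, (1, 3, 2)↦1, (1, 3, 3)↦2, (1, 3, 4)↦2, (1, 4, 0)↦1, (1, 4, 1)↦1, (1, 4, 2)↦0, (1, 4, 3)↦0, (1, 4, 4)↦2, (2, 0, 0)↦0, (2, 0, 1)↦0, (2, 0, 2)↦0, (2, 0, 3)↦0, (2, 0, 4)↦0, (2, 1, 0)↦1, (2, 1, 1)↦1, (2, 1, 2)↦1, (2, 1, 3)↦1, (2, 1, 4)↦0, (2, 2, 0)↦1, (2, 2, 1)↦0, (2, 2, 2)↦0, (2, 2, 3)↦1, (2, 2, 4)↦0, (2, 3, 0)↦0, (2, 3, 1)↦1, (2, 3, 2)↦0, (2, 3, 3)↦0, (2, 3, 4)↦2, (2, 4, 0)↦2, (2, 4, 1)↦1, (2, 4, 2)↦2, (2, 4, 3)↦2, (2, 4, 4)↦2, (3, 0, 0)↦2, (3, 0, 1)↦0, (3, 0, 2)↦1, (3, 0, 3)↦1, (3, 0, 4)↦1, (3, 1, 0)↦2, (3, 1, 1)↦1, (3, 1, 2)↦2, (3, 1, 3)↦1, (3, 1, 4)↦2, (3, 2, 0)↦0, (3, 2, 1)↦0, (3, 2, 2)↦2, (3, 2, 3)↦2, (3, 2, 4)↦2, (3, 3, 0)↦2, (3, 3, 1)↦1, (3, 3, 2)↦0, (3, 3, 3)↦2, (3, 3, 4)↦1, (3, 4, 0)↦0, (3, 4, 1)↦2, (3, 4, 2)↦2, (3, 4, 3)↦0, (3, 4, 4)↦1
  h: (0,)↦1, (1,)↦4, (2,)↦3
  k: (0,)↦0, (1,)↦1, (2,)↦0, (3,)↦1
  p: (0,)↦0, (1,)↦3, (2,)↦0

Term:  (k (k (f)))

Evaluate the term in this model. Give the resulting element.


  f = 2
  (k (f)) = k(2,) = 0
  (k (k (f))) = k(0,) = 0

value = 0


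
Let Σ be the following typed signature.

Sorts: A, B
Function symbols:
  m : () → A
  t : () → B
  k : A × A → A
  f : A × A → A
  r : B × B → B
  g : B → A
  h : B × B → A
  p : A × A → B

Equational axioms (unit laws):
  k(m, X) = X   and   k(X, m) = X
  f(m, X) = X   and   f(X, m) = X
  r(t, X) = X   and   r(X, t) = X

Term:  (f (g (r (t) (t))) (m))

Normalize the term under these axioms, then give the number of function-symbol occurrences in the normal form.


1. (f (g (r (t) (t))) (m))  →  (g (r (t) (t)))
2. (g (r (t) (t)))  →  (g (t))
normal form: (g (t))

size = 2


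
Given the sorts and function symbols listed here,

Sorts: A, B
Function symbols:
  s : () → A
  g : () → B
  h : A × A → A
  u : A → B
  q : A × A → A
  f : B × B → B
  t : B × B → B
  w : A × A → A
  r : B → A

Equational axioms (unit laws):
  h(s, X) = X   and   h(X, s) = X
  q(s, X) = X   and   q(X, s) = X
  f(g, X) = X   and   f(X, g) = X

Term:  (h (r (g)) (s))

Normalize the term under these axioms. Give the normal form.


1. (h (r (g)) (s))  →  (r (g))

normal form = (r (g))


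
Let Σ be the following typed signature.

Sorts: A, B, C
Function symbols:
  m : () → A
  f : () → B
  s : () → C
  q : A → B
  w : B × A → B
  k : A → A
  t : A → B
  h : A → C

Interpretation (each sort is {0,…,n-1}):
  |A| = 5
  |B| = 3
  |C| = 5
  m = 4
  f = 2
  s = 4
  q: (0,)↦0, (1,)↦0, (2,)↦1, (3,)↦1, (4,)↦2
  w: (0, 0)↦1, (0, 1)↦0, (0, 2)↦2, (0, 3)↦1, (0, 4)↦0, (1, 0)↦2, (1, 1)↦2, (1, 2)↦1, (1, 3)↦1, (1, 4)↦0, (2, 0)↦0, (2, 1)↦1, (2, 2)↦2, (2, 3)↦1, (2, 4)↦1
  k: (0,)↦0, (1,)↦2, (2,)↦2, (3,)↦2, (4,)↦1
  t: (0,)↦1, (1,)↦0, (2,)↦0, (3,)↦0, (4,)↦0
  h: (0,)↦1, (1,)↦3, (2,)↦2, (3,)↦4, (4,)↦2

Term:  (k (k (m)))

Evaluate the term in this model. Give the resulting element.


  m = 4
  (k (m)) = k(4,) = 1
  (k (k (m))) = k(1,) = 2

value = 2


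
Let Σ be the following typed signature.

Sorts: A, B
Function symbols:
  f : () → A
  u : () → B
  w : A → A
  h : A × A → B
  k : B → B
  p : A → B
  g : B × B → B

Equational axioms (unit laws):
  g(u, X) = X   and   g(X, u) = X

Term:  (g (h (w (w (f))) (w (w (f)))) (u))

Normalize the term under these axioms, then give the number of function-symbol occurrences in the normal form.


size = 7

1. (g (h (w (w (f))) (w (w (f)))) (u))  →  (h (w (w (f))) (w (w (f))))
normal form: (h (w (w (f))) (w (w (f))))


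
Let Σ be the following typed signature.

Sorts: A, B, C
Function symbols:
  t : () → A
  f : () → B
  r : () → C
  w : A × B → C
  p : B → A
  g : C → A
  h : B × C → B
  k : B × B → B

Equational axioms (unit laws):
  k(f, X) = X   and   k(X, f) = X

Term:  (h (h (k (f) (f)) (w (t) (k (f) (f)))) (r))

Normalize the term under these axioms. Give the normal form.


1. (h (h (k (f) (f)) (w (t) (k (f) (f)))) (r))  →  (h (h (f) (w (t) (k (f) (f)))) (r))
2. (h (h (f) (w (t) (k (f) (f)))) (r))  →  (h (h (f) (w (t) (f))) (r))

normal form = (h (h (f) (w (t) (f))) (r))


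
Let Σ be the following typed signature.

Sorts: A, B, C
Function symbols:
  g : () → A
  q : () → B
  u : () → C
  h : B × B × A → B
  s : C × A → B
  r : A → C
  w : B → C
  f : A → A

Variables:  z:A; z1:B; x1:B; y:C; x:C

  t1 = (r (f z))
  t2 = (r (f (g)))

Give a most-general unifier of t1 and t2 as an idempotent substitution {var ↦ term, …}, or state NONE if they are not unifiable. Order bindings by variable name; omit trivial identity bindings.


{z ↦ (g)}


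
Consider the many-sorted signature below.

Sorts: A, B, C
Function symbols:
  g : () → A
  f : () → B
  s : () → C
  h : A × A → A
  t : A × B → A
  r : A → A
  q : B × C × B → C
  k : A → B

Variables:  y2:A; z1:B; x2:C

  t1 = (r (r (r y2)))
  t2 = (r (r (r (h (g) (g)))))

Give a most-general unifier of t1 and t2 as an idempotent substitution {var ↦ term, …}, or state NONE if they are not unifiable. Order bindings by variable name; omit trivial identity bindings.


{y2 ↦ (h (g) (g))}


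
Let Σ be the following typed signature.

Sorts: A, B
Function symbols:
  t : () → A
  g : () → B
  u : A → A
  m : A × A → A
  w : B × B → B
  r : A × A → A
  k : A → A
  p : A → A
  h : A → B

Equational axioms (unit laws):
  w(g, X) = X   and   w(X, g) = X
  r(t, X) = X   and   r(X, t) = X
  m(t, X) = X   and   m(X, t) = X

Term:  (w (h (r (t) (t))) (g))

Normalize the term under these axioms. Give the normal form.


normal form = (h (t))

1. (w (h (r (t) (t))) (g))  →  (h (r (t) (t)))
2. (h (r (t) (t)))  →  (h (t))


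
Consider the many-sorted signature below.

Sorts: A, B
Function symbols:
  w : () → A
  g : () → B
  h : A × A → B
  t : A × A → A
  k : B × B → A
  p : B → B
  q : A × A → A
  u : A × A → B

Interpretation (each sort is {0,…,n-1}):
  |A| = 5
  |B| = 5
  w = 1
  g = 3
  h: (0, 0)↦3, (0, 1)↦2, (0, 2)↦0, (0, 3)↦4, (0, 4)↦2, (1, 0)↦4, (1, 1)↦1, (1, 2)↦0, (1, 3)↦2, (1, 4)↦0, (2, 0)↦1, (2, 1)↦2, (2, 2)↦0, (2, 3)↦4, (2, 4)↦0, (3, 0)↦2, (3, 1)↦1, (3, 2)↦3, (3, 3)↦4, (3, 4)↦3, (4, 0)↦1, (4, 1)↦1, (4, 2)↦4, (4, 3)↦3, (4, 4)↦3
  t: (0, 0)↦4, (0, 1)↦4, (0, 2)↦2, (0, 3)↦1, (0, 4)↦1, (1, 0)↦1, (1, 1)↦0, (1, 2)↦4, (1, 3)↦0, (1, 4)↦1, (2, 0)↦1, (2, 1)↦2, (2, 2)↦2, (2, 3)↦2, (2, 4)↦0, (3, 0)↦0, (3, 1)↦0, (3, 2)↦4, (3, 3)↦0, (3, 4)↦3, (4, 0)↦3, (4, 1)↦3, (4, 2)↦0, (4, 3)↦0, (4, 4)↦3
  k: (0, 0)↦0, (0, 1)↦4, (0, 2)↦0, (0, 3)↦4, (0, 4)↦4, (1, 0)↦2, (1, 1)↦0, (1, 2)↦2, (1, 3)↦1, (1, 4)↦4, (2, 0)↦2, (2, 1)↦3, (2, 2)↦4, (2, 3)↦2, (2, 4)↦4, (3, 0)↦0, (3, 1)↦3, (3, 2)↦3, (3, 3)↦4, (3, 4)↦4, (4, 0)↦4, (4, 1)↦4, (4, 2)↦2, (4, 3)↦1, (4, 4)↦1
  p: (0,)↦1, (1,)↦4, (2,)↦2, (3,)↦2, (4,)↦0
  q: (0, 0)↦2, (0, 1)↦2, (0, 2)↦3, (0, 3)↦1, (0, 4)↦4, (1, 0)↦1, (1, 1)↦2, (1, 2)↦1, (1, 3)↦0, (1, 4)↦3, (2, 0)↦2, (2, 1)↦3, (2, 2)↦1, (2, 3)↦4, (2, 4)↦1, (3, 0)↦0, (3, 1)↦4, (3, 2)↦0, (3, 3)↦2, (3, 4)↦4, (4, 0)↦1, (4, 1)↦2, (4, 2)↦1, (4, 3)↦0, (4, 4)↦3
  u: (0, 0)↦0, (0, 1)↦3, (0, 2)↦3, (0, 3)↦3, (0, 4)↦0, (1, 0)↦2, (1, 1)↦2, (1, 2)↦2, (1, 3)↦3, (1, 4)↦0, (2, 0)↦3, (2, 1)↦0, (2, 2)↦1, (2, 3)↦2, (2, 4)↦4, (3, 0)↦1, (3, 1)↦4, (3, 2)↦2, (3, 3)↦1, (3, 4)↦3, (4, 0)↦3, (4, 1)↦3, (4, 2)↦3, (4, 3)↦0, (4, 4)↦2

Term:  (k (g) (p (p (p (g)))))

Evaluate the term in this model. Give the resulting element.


  g = 3
  g = 3
  (p (g)) = p(3,) = 2
  (p (p (g))) = p(2,) = 2
  (p (p (p (g)))) = p(2,) = 2
  (k (g) (p (p (p (g))))) = k(3, 2) = 3

value = 3


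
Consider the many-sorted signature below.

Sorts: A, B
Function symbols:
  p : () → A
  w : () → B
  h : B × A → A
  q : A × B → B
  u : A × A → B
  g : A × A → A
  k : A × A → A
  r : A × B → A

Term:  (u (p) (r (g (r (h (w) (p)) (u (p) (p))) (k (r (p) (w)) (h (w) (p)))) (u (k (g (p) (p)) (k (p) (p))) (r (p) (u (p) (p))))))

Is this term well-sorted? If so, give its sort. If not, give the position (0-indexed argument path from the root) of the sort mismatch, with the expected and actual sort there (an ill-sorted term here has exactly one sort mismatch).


well-sorted; sort = B

  (p) : A
          (w) : B
          (p) : A
        (h (w) (p)) : A
          (p) : A
          (p) : A
        (u (p) (p)) : B
      (r (h (w) (p)) (u (p) (p))) : A
          (p) : A
          (w) : B
        (r (p) (w)) : A
          (w) : B
          (p) : A
        (h (w) (p)) : A
      (k (r (p) (w)) (h (w) (p))) : A
    (g (r (h (w) (p)) (u (p) (p))) (k (r (p) (w)) (h (w) (p)))) : A
          (p) : A
          (p) : A
        (g (p) (p)) : A
          (p) : A
          (p) : A
        (k (p) (p)) : A
      (k (g (p) (p)) (k (p) (p))) : A
        (p) : A
          (p) : A
          (p) : A
        (u (p) (p)) : B
      (r (p) (u (p) (p))) : A
    (u (k (g (p) (p)) (k (p) (p))) (r (p) (u (p) (p)))) : B
  (r (g (r (h (w) (p)) (u (p) (p))) (k (r (p) (w)) (h (w) (p)))) (u (k (g (p) (p)) (k (p) (p))) (r (p) (u (p) (p))))) : A
(u (p) (r (g (r (h (w) (p)) (u (p) (p))) (k (r (p) (w)) (h (w) (p)))) (u (k (g (p) (p)) (k (p) (p))) (r (p) (u (p) (p)))))) : B
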